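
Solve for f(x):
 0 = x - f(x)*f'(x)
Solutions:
 f(x) = -sqrt(C1 + x^2)
 f(x) = sqrt(C1 + x^2)


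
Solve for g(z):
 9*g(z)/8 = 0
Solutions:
 g(z) = 0


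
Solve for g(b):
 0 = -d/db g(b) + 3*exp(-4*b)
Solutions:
 g(b) = C1 - 3*exp(-4*b)/4


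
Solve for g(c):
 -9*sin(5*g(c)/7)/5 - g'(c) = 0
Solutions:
 9*c/5 + 7*log(cos(5*g(c)/7) - 1)/10 - 7*log(cos(5*g(c)/7) + 1)/10 = C1


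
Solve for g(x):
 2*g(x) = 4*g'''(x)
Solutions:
 g(x) = C3*exp(2^(2/3)*x/2) + (C1*sin(2^(2/3)*sqrt(3)*x/4) + C2*cos(2^(2/3)*sqrt(3)*x/4))*exp(-2^(2/3)*x/4)


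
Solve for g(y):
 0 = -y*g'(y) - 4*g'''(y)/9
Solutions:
 g(y) = C1 + Integral(C2*airyai(-2^(1/3)*3^(2/3)*y/2) + C3*airybi(-2^(1/3)*3^(2/3)*y/2), y)


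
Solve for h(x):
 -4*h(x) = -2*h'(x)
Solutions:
 h(x) = C1*exp(2*x)


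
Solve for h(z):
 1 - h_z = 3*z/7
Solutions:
 h(z) = C1 - 3*z^2/14 + z


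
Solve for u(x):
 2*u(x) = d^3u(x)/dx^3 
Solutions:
 u(x) = C3*exp(2^(1/3)*x) + (C1*sin(2^(1/3)*sqrt(3)*x/2) + C2*cos(2^(1/3)*sqrt(3)*x/2))*exp(-2^(1/3)*x/2)


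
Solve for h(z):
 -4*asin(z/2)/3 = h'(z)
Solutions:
 h(z) = C1 - 4*z*asin(z/2)/3 - 4*sqrt(4 - z^2)/3


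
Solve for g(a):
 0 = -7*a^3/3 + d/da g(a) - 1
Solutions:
 g(a) = C1 + 7*a^4/12 + a


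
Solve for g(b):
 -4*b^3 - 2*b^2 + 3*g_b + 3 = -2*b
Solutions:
 g(b) = C1 + b^4/3 + 2*b^3/9 - b^2/3 - b


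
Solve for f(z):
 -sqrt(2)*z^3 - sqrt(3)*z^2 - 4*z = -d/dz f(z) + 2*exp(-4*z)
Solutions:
 f(z) = C1 + sqrt(2)*z^4/4 + sqrt(3)*z^3/3 + 2*z^2 - exp(-4*z)/2


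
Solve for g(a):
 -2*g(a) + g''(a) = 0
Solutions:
 g(a) = C1*exp(-sqrt(2)*a) + C2*exp(sqrt(2)*a)


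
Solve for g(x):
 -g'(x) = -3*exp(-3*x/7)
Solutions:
 g(x) = C1 - 7*exp(-3*x/7)


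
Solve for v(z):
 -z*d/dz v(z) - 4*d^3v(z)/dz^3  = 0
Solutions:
 v(z) = C1 + Integral(C2*airyai(-2^(1/3)*z/2) + C3*airybi(-2^(1/3)*z/2), z)


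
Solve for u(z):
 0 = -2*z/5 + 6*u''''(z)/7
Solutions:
 u(z) = C1 + C2*z + C3*z^2 + C4*z^3 + 7*z^5/1800


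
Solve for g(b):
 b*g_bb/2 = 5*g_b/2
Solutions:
 g(b) = C1 + C2*b^6


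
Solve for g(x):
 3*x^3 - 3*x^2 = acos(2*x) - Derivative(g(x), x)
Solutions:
 g(x) = C1 - 3*x^4/4 + x^3 + x*acos(2*x) - sqrt(1 - 4*x^2)/2


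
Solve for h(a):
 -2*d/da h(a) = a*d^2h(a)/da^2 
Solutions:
 h(a) = C1 + C2/a


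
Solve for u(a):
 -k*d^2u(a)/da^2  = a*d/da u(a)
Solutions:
 u(a) = C1 + C2*sqrt(k)*erf(sqrt(2)*a*sqrt(1/k)/2)


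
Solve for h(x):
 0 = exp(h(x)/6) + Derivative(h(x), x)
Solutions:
 h(x) = 6*log(1/(C1 + x)) + 6*log(6)


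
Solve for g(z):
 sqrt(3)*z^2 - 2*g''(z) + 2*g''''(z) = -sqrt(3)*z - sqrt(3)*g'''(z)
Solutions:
 g(z) = C1 + C2*z + C3*exp(z*(-sqrt(3) + sqrt(19))/4) + C4*exp(-z*(sqrt(3) + sqrt(19))/4) + sqrt(3)*z^4/24 + z^3*(sqrt(3) + 3)/12 + z^2*(3 + 7*sqrt(3))/8


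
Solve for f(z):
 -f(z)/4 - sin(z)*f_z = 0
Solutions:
 f(z) = C1*(cos(z) + 1)^(1/8)/(cos(z) - 1)^(1/8)


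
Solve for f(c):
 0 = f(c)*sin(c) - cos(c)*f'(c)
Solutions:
 f(c) = C1/cos(c)


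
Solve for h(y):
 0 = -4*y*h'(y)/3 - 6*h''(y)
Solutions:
 h(y) = C1 + C2*erf(y/3)


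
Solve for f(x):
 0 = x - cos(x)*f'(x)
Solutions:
 f(x) = C1 + Integral(x/cos(x), x)


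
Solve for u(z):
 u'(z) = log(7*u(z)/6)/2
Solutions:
 2*Integral(1/(-log(_y) - log(7) + log(6)), (_y, u(z))) = C1 - z


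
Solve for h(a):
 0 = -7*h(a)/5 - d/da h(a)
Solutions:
 h(a) = C1*exp(-7*a/5)


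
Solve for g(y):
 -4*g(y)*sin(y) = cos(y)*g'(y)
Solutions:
 g(y) = C1*cos(y)^4


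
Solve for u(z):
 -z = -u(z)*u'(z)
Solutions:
 u(z) = -sqrt(C1 + z^2)
 u(z) = sqrt(C1 + z^2)


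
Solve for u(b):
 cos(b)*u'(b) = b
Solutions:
 u(b) = C1 + Integral(b/cos(b), b)


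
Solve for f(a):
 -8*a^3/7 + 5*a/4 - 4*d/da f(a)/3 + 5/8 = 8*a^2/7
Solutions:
 f(a) = C1 - 3*a^4/14 - 2*a^3/7 + 15*a^2/32 + 15*a/32


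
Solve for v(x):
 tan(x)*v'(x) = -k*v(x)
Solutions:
 v(x) = C1*exp(-k*log(sin(x)))


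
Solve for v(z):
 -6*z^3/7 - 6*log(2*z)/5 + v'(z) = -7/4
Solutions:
 v(z) = C1 + 3*z^4/14 + 6*z*log(z)/5 - 59*z/20 + 6*z*log(2)/5


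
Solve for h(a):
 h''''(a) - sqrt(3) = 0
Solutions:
 h(a) = C1 + C2*a + C3*a^2 + C4*a^3 + sqrt(3)*a^4/24


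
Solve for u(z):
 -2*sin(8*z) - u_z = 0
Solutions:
 u(z) = C1 + cos(8*z)/4


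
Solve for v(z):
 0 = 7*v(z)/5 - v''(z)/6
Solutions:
 v(z) = C1*exp(-sqrt(210)*z/5) + C2*exp(sqrt(210)*z/5)


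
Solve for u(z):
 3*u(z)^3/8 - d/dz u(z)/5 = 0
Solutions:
 u(z) = -2*sqrt(-1/(C1 + 15*z))
 u(z) = 2*sqrt(-1/(C1 + 15*z))


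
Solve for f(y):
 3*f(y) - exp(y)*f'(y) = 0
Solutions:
 f(y) = C1*exp(-3*exp(-y))


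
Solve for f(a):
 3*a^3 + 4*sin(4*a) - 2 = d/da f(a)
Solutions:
 f(a) = C1 + 3*a^4/4 - 2*a - cos(4*a)


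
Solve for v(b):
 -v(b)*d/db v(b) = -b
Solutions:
 v(b) = -sqrt(C1 + b^2)
 v(b) = sqrt(C1 + b^2)


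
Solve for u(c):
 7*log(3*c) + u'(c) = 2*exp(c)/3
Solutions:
 u(c) = C1 - 7*c*log(c) + 7*c*(1 - log(3)) + 2*exp(c)/3


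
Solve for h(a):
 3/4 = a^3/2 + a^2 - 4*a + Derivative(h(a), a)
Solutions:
 h(a) = C1 - a^4/8 - a^3/3 + 2*a^2 + 3*a/4


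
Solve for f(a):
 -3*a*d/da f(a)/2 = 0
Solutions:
 f(a) = C1


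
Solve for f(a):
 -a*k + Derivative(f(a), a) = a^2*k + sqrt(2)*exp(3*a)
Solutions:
 f(a) = C1 + a^3*k/3 + a^2*k/2 + sqrt(2)*exp(3*a)/3


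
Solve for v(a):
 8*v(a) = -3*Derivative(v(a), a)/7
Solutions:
 v(a) = C1*exp(-56*a/3)


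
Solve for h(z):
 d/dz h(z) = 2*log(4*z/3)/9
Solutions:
 h(z) = C1 + 2*z*log(z)/9 - 2*z*log(3)/9 - 2*z/9 + 4*z*log(2)/9


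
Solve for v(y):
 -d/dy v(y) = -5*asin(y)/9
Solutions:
 v(y) = C1 + 5*y*asin(y)/9 + 5*sqrt(1 - y^2)/9


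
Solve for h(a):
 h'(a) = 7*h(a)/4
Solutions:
 h(a) = C1*exp(7*a/4)


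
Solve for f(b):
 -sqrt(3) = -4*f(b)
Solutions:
 f(b) = sqrt(3)/4


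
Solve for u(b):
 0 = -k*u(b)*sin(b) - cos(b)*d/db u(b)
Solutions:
 u(b) = C1*exp(k*log(cos(b)))


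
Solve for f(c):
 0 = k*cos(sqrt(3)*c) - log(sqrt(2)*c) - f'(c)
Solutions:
 f(c) = C1 - c*log(c) - c*log(2)/2 + c + sqrt(3)*k*sin(sqrt(3)*c)/3


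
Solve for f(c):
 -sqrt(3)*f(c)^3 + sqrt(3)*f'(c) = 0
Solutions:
 f(c) = -sqrt(2)*sqrt(-1/(C1 + c))/2
 f(c) = sqrt(2)*sqrt(-1/(C1 + c))/2


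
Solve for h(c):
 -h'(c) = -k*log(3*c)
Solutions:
 h(c) = C1 + c*k*log(c) - c*k + c*k*log(3)


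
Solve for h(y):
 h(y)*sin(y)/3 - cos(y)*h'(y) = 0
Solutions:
 h(y) = C1/cos(y)^(1/3)


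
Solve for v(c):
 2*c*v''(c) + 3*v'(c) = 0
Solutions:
 v(c) = C1 + C2/sqrt(c)


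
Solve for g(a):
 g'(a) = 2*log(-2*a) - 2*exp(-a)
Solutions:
 g(a) = C1 + 2*a*log(-a) + 2*a*(-1 + log(2)) + 2*exp(-a)


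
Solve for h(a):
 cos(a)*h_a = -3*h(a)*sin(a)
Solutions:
 h(a) = C1*cos(a)^3


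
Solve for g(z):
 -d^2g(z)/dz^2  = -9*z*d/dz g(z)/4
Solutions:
 g(z) = C1 + C2*erfi(3*sqrt(2)*z/4)


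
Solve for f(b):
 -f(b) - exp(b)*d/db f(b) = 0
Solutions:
 f(b) = C1*exp(exp(-b))


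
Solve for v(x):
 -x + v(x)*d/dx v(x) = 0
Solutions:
 v(x) = -sqrt(C1 + x^2)
 v(x) = sqrt(C1 + x^2)


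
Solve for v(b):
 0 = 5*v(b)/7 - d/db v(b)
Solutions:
 v(b) = C1*exp(5*b/7)


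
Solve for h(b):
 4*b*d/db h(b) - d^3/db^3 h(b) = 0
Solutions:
 h(b) = C1 + Integral(C2*airyai(2^(2/3)*b) + C3*airybi(2^(2/3)*b), b)


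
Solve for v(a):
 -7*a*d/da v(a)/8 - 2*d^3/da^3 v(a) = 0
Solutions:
 v(a) = C1 + Integral(C2*airyai(-2^(2/3)*7^(1/3)*a/4) + C3*airybi(-2^(2/3)*7^(1/3)*a/4), a)


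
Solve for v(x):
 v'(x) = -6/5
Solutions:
 v(x) = C1 - 6*x/5


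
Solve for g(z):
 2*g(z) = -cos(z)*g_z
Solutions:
 g(z) = C1*(sin(z) - 1)/(sin(z) + 1)


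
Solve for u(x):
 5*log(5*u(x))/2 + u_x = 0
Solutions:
 2*Integral(1/(log(_y) + log(5)), (_y, u(x)))/5 = C1 - x


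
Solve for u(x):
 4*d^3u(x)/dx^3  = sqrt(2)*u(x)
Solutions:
 u(x) = C3*exp(sqrt(2)*x/2) + (C1*sin(sqrt(6)*x/4) + C2*cos(sqrt(6)*x/4))*exp(-sqrt(2)*x/4)


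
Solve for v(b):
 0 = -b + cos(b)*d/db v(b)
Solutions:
 v(b) = C1 + Integral(b/cos(b), b)


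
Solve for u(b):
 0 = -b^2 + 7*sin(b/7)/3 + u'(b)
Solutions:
 u(b) = C1 + b^3/3 + 49*cos(b/7)/3


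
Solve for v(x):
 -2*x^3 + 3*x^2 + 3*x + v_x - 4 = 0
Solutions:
 v(x) = C1 + x^4/2 - x^3 - 3*x^2/2 + 4*x


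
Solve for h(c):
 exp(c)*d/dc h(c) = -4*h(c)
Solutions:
 h(c) = C1*exp(4*exp(-c))


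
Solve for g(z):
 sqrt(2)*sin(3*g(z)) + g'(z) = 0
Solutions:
 g(z) = -acos((-C1 - exp(6*sqrt(2)*z))/(C1 - exp(6*sqrt(2)*z)))/3 + 2*pi/3
 g(z) = acos((-C1 - exp(6*sqrt(2)*z))/(C1 - exp(6*sqrt(2)*z)))/3


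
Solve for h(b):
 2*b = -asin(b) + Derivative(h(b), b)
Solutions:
 h(b) = C1 + b^2 + b*asin(b) + sqrt(1 - b^2)


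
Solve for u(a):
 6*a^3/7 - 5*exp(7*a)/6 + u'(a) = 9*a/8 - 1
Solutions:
 u(a) = C1 - 3*a^4/14 + 9*a^2/16 - a + 5*exp(7*a)/42


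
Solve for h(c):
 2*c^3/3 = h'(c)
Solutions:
 h(c) = C1 + c^4/6


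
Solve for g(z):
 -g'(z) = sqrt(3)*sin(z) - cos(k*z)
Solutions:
 g(z) = C1 + sqrt(3)*cos(z) + sin(k*z)/k


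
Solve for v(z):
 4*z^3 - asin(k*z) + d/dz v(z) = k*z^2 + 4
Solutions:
 v(z) = C1 + k*z^3/3 - z^4 + 4*z + Piecewise((z*asin(k*z) + sqrt(-k^2*z^2 + 1)/k, Ne(k, 0)), (0, True))


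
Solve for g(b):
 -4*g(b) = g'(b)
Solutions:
 g(b) = C1*exp(-4*b)


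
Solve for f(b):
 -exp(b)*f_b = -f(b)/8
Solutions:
 f(b) = C1*exp(-exp(-b)/8)


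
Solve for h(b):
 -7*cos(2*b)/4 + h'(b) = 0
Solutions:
 h(b) = C1 + 7*sin(2*b)/8


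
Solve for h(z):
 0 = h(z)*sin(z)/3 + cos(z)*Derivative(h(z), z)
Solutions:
 h(z) = C1*cos(z)^(1/3)


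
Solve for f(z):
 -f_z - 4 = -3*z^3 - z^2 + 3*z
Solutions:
 f(z) = C1 + 3*z^4/4 + z^3/3 - 3*z^2/2 - 4*z


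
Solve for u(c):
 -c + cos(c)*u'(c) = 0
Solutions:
 u(c) = C1 + Integral(c/cos(c), c)


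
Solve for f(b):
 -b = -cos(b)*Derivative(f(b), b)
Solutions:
 f(b) = C1 + Integral(b/cos(b), b)


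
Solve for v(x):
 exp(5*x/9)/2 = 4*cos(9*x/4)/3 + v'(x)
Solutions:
 v(x) = C1 + 9*exp(5*x/9)/10 - 16*sin(9*x/4)/27


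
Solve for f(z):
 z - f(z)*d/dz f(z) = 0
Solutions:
 f(z) = -sqrt(C1 + z^2)
 f(z) = sqrt(C1 + z^2)


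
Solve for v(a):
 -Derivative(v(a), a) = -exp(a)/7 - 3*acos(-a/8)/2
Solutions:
 v(a) = C1 + 3*a*acos(-a/8)/2 + 3*sqrt(64 - a^2)/2 + exp(a)/7


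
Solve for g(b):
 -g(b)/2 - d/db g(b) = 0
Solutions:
 g(b) = C1*exp(-b/2)


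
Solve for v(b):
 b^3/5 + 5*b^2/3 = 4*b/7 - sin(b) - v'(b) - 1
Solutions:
 v(b) = C1 - b^4/20 - 5*b^3/9 + 2*b^2/7 - b + cos(b)


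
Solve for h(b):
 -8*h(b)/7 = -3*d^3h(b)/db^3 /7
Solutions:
 h(b) = C3*exp(2*3^(2/3)*b/3) + (C1*sin(3^(1/6)*b) + C2*cos(3^(1/6)*b))*exp(-3^(2/3)*b/3)


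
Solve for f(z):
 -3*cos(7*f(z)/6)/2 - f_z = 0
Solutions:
 3*z/2 - 3*log(sin(7*f(z)/6) - 1)/7 + 3*log(sin(7*f(z)/6) + 1)/7 = C1


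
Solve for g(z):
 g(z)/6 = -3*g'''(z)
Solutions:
 g(z) = C3*exp(z*(-12^(1/3) + 3*2^(2/3)*3^(1/3))/24)*sin(2^(2/3)*3^(5/6)*z/12) + C4*exp(z*(-12^(1/3) + 3*2^(2/3)*3^(1/3))/24)*cos(2^(2/3)*3^(5/6)*z/12) + C5*exp(-z*(12^(1/3) + 3*2^(2/3)*3^(1/3))/24) + (C1*sin(2^(2/3)*3^(5/6)*z/12) + C2*cos(2^(2/3)*3^(5/6)*z/12))*exp(12^(1/3)*z/12)


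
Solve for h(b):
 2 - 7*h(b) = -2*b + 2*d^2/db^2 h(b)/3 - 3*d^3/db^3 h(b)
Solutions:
 h(b) = C1*exp(b*(-2^(2/3)*(81*sqrt(321713) + 45943)^(1/3) - 8*2^(1/3)/(81*sqrt(321713) + 45943)^(1/3) + 8)/108)*sin(2^(1/3)*sqrt(3)*b*(-2^(1/3)*(81*sqrt(321713) + 45943)^(1/3) + 8/(81*sqrt(321713) + 45943)^(1/3))/108) + C2*exp(b*(-2^(2/3)*(81*sqrt(321713) + 45943)^(1/3) - 8*2^(1/3)/(81*sqrt(321713) + 45943)^(1/3) + 8)/108)*cos(2^(1/3)*sqrt(3)*b*(-2^(1/3)*(81*sqrt(321713) + 45943)^(1/3) + 8/(81*sqrt(321713) + 45943)^(1/3))/108) + C3*exp(b*(8*2^(1/3)/(81*sqrt(321713) + 45943)^(1/3) + 4 + 2^(2/3)*(81*sqrt(321713) + 45943)^(1/3))/54) + 2*b/7 + 2/7


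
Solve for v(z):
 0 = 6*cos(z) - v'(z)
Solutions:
 v(z) = C1 + 6*sin(z)


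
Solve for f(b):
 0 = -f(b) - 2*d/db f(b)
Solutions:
 f(b) = C1*exp(-b/2)


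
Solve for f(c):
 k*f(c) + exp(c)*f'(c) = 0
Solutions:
 f(c) = C1*exp(k*exp(-c))


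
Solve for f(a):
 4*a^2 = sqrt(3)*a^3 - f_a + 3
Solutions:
 f(a) = C1 + sqrt(3)*a^4/4 - 4*a^3/3 + 3*a


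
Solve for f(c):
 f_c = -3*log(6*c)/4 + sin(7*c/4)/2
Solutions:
 f(c) = C1 - 3*c*log(c)/4 - 3*c*log(6)/4 + 3*c/4 - 2*cos(7*c/4)/7


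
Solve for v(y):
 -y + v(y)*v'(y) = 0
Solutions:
 v(y) = -sqrt(C1 + y^2)
 v(y) = sqrt(C1 + y^2)


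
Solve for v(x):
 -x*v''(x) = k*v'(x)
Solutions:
 v(x) = C1 + x^(1 - re(k))*(C2*sin(log(x)*Abs(im(k))) + C3*cos(log(x)*im(k)))


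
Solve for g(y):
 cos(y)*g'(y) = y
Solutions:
 g(y) = C1 + Integral(y/cos(y), y)


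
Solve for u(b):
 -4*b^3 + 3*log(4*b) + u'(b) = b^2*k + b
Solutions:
 u(b) = C1 + b^4 + b^3*k/3 + b^2/2 - 3*b*log(b) - b*log(64) + 3*b


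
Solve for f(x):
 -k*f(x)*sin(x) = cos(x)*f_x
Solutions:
 f(x) = C1*exp(k*log(cos(x)))


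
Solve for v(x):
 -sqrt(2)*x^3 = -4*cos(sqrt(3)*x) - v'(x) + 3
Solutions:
 v(x) = C1 + sqrt(2)*x^4/4 + 3*x - 4*sqrt(3)*sin(sqrt(3)*x)/3


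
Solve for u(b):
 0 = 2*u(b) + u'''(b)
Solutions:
 u(b) = C3*exp(-2^(1/3)*b) + (C1*sin(2^(1/3)*sqrt(3)*b/2) + C2*cos(2^(1/3)*sqrt(3)*b/2))*exp(2^(1/3)*b/2)


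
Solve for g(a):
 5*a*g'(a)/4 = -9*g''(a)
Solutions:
 g(a) = C1 + C2*erf(sqrt(10)*a/12)


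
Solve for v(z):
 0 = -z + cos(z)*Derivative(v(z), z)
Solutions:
 v(z) = C1 + Integral(z/cos(z), z)


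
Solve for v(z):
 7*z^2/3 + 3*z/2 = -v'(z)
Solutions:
 v(z) = C1 - 7*z^3/9 - 3*z^2/4


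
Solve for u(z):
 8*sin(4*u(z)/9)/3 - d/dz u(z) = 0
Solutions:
 -8*z/3 + 9*log(cos(4*u(z)/9) - 1)/8 - 9*log(cos(4*u(z)/9) + 1)/8 = C1


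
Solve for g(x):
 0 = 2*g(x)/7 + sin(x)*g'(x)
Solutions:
 g(x) = C1*(cos(x) + 1)^(1/7)/(cos(x) - 1)^(1/7)


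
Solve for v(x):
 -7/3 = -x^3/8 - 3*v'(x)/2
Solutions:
 v(x) = C1 - x^4/48 + 14*x/9


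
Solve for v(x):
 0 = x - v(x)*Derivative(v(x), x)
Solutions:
 v(x) = -sqrt(C1 + x^2)
 v(x) = sqrt(C1 + x^2)


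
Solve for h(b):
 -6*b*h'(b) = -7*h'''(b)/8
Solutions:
 h(b) = C1 + Integral(C2*airyai(2*6^(1/3)*7^(2/3)*b/7) + C3*airybi(2*6^(1/3)*7^(2/3)*b/7), b)


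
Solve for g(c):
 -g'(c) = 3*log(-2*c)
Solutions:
 g(c) = C1 - 3*c*log(-c) + 3*c*(1 - log(2))


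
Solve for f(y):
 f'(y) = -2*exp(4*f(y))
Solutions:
 f(y) = log(-I*(1/(C1 + 8*y))^(1/4))
 f(y) = log(I*(1/(C1 + 8*y))^(1/4))
 f(y) = log(-(1/(C1 + 8*y))^(1/4))
 f(y) = log(1/(C1 + 8*y))/4


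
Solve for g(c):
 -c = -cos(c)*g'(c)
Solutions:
 g(c) = C1 + Integral(c/cos(c), c)


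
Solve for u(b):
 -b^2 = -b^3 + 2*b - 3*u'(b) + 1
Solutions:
 u(b) = C1 - b^4/12 + b^3/9 + b^2/3 + b/3


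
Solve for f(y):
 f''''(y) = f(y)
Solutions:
 f(y) = C1*exp(-y) + C2*exp(y) + C3*sin(y) + C4*cos(y)


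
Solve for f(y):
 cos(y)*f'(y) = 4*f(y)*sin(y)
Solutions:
 f(y) = C1/cos(y)^4


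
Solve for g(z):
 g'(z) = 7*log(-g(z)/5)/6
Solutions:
 -6*Integral(1/(log(-_y) - log(5)), (_y, g(z)))/7 = C1 - z


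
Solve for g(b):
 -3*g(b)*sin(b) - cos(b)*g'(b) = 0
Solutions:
 g(b) = C1*cos(b)^3


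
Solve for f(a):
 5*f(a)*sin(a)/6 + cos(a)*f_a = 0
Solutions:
 f(a) = C1*cos(a)^(5/6)


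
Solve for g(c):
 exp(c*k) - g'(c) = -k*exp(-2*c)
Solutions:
 g(c) = C1 - k*exp(-2*c)/2 + exp(c*k)/k


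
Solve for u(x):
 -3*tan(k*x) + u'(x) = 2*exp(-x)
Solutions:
 u(x) = C1 - Piecewise((2*exp(-x) - 3*log(tan(k*x)^2 + 1)/(2*k), Ne(k, 0)), (2*exp(-x), True))


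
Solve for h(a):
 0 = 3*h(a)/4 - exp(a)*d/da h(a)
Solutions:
 h(a) = C1*exp(-3*exp(-a)/4)


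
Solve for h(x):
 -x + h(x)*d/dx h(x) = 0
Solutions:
 h(x) = -sqrt(C1 + x^2)
 h(x) = sqrt(C1 + x^2)


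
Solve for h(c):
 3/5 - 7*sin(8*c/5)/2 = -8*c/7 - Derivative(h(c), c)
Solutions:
 h(c) = C1 - 4*c^2/7 - 3*c/5 - 35*cos(8*c/5)/16


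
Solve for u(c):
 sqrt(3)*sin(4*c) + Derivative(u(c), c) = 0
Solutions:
 u(c) = C1 + sqrt(3)*cos(4*c)/4


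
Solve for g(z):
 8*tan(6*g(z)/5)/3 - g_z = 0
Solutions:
 g(z) = -5*asin(C1*exp(16*z/5))/6 + 5*pi/6
 g(z) = 5*asin(C1*exp(16*z/5))/6


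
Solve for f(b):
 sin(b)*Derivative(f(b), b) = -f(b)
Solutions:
 f(b) = C1*sqrt(cos(b) + 1)/sqrt(cos(b) - 1)


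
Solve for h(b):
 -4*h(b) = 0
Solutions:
 h(b) = 0


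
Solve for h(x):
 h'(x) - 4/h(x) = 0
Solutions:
 h(x) = -sqrt(C1 + 8*x)
 h(x) = sqrt(C1 + 8*x)


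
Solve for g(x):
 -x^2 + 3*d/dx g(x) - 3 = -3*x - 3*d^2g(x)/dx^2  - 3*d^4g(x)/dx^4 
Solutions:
 g(x) = C1 + C2*exp(6^(1/3)*x*(-2*3^(1/3)/(9 + sqrt(93))^(1/3) + 2^(1/3)*(9 + sqrt(93))^(1/3))/12)*sin(2^(1/3)*3^(1/6)*x*(6/(9 + sqrt(93))^(1/3) + 2^(1/3)*3^(2/3)*(9 + sqrt(93))^(1/3))/12) + C3*exp(6^(1/3)*x*(-2*3^(1/3)/(9 + sqrt(93))^(1/3) + 2^(1/3)*(9 + sqrt(93))^(1/3))/12)*cos(2^(1/3)*3^(1/6)*x*(6/(9 + sqrt(93))^(1/3) + 2^(1/3)*3^(2/3)*(9 + sqrt(93))^(1/3))/12) + C4*exp(-6^(1/3)*x*(-2*3^(1/3)/(9 + sqrt(93))^(1/3) + 2^(1/3)*(9 + sqrt(93))^(1/3))/6) + x^3/9 - 5*x^2/6 + 8*x/3


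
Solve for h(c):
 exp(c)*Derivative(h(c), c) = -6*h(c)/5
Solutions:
 h(c) = C1*exp(6*exp(-c)/5)


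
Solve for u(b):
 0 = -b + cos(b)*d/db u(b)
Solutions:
 u(b) = C1 + Integral(b/cos(b), b)


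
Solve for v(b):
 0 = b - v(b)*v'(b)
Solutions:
 v(b) = -sqrt(C1 + b^2)
 v(b) = sqrt(C1 + b^2)


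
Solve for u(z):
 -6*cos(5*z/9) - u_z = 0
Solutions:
 u(z) = C1 - 54*sin(5*z/9)/5


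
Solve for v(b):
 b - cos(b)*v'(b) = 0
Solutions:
 v(b) = C1 + Integral(b/cos(b), b)


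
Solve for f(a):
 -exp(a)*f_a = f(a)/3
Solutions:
 f(a) = C1*exp(exp(-a)/3)


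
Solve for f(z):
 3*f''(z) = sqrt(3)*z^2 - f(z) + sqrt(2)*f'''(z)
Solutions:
 f(z) = C1*exp(z*(-2^(1/3)*(sqrt(6) + 2*sqrt(2))^(1/3) - 2^(2/3)/(sqrt(6) + 2*sqrt(2))^(1/3) + 2*sqrt(2))/4)*sin(2^(1/3)*sqrt(3)*z*(-(sqrt(6) + 2*sqrt(2))^(1/3) + 2^(1/3)/(sqrt(6) + 2*sqrt(2))^(1/3))/4) + C2*exp(z*(-2^(1/3)*(sqrt(6) + 2*sqrt(2))^(1/3) - 2^(2/3)/(sqrt(6) + 2*sqrt(2))^(1/3) + 2*sqrt(2))/4)*cos(2^(1/3)*sqrt(3)*z*(-(sqrt(6) + 2*sqrt(2))^(1/3) + 2^(1/3)/(sqrt(6) + 2*sqrt(2))^(1/3))/4) + C3*exp(z*(2^(2/3)/(sqrt(6) + 2*sqrt(2))^(1/3) + sqrt(2) + 2^(1/3)*(sqrt(6) + 2*sqrt(2))^(1/3))/2) + sqrt(3)*z^2 - 6*sqrt(3)


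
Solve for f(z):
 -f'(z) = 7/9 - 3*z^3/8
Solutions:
 f(z) = C1 + 3*z^4/32 - 7*z/9


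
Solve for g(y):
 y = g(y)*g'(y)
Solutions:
 g(y) = -sqrt(C1 + y^2)
 g(y) = sqrt(C1 + y^2)


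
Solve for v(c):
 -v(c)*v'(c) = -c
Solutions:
 v(c) = -sqrt(C1 + c^2)
 v(c) = sqrt(C1 + c^2)


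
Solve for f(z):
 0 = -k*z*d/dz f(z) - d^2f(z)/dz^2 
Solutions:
 f(z) = Piecewise((-sqrt(2)*sqrt(pi)*C1*erf(sqrt(2)*sqrt(k)*z/2)/(2*sqrt(k)) - C2, (k > 0) | (k < 0)), (-C1*z - C2, True))


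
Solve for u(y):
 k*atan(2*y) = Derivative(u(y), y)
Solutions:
 u(y) = C1 + k*(y*atan(2*y) - log(4*y^2 + 1)/4)


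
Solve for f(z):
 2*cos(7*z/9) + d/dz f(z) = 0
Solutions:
 f(z) = C1 - 18*sin(7*z/9)/7


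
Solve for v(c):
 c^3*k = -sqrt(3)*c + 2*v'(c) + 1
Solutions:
 v(c) = C1 + c^4*k/8 + sqrt(3)*c^2/4 - c/2


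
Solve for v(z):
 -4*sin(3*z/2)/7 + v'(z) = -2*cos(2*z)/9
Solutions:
 v(z) = C1 - sin(2*z)/9 - 8*cos(3*z/2)/21


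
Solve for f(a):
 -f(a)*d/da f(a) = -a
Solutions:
 f(a) = -sqrt(C1 + a^2)
 f(a) = sqrt(C1 + a^2)


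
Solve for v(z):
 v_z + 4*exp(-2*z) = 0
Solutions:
 v(z) = C1 + 2*exp(-2*z)


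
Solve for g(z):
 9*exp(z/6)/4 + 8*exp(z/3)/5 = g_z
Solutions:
 g(z) = C1 + 27*exp(z/6)/2 + 24*exp(z/3)/5


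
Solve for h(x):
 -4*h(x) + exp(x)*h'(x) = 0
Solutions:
 h(x) = C1*exp(-4*exp(-x))


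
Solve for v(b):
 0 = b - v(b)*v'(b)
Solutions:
 v(b) = -sqrt(C1 + b^2)
 v(b) = sqrt(C1 + b^2)


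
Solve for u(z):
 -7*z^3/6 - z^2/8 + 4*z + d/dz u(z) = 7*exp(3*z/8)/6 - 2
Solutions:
 u(z) = C1 + 7*z^4/24 + z^3/24 - 2*z^2 - 2*z + 28*exp(3*z/8)/9


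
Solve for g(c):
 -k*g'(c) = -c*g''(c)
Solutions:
 g(c) = C1 + c^(re(k) + 1)*(C2*sin(log(c)*Abs(im(k))) + C3*cos(log(c)*im(k)))


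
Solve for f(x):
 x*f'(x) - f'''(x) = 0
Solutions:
 f(x) = C1 + Integral(C2*airyai(x) + C3*airybi(x), x)


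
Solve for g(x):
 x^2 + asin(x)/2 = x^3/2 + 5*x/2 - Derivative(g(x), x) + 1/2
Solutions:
 g(x) = C1 + x^4/8 - x^3/3 + 5*x^2/4 - x*asin(x)/2 + x/2 - sqrt(1 - x^2)/2


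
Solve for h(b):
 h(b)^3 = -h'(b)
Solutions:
 h(b) = -sqrt(2)*sqrt(-1/(C1 - b))/2
 h(b) = sqrt(2)*sqrt(-1/(C1 - b))/2


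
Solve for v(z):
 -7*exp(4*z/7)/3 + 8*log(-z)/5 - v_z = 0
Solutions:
 v(z) = C1 + 8*z*log(-z)/5 - 8*z/5 - 49*exp(4*z/7)/12


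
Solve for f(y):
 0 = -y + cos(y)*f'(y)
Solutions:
 f(y) = C1 + Integral(y/cos(y), y)


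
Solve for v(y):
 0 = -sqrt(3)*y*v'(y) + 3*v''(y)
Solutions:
 v(y) = C1 + C2*erfi(sqrt(2)*3^(3/4)*y/6)


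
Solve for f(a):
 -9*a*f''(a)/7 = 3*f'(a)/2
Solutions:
 f(a) = C1 + C2/a^(1/6)


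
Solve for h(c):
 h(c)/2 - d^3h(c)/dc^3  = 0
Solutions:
 h(c) = C3*exp(2^(2/3)*c/2) + (C1*sin(2^(2/3)*sqrt(3)*c/4) + C2*cos(2^(2/3)*sqrt(3)*c/4))*exp(-2^(2/3)*c/4)


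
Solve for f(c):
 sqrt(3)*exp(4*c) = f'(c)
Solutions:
 f(c) = C1 + sqrt(3)*exp(4*c)/4


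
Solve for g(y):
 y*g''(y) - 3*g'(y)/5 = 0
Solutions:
 g(y) = C1 + C2*y^(8/5)


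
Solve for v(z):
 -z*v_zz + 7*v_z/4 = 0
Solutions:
 v(z) = C1 + C2*z^(11/4)


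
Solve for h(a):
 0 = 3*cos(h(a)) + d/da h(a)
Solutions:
 h(a) = pi - asin((C1 + exp(6*a))/(C1 - exp(6*a)))
 h(a) = asin((C1 + exp(6*a))/(C1 - exp(6*a)))


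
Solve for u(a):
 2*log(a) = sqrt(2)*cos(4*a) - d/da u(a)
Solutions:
 u(a) = C1 - 2*a*log(a) + 2*a + sqrt(2)*sin(4*a)/4


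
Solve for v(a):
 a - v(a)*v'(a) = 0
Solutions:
 v(a) = -sqrt(C1 + a^2)
 v(a) = sqrt(C1 + a^2)


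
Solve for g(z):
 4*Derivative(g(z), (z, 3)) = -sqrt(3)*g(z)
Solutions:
 g(z) = C3*exp(-2^(1/3)*3^(1/6)*z/2) + (C1*sin(2^(1/3)*3^(2/3)*z/4) + C2*cos(2^(1/3)*3^(2/3)*z/4))*exp(2^(1/3)*3^(1/6)*z/4)


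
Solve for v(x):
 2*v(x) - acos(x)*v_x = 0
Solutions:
 v(x) = C1*exp(2*Integral(1/acos(x), x))


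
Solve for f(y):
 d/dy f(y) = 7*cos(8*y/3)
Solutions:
 f(y) = C1 + 21*sin(8*y/3)/8


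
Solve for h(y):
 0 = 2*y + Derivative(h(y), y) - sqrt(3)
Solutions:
 h(y) = C1 - y^2 + sqrt(3)*y


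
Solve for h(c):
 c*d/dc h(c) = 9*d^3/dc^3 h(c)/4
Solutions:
 h(c) = C1 + Integral(C2*airyai(2^(2/3)*3^(1/3)*c/3) + C3*airybi(2^(2/3)*3^(1/3)*c/3), c)


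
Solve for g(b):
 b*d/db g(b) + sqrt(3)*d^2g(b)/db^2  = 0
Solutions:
 g(b) = C1 + C2*erf(sqrt(2)*3^(3/4)*b/6)


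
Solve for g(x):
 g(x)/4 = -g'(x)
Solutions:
 g(x) = C1*exp(-x/4)


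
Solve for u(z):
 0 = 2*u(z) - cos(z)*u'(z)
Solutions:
 u(z) = C1*(sin(z) + 1)/(sin(z) - 1)


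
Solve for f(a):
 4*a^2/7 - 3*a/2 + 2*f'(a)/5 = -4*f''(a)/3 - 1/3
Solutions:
 f(a) = C1 + C2*exp(-3*a/10) - 10*a^3/21 + 1115*a^2/168 - 2840*a/63


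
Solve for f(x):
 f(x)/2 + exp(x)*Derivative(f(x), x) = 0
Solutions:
 f(x) = C1*exp(exp(-x)/2)


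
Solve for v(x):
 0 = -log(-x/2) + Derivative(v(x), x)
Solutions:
 v(x) = C1 + x*log(-x) + x*(-1 - log(2))


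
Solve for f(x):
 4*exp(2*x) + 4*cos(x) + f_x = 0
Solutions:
 f(x) = C1 - 2*exp(2*x) - 4*sin(x)


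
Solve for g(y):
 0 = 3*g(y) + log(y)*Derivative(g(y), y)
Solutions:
 g(y) = C1*exp(-3*li(y))


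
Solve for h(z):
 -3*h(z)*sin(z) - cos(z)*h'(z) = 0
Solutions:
 h(z) = C1*cos(z)^3


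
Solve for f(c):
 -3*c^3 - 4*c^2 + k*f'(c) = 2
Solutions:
 f(c) = C1 + 3*c^4/(4*k) + 4*c^3/(3*k) + 2*c/k


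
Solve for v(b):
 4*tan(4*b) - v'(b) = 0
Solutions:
 v(b) = C1 - log(cos(4*b))


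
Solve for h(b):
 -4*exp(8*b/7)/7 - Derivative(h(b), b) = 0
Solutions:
 h(b) = C1 - exp(8*b/7)/2


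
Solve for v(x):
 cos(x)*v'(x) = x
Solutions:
 v(x) = C1 + Integral(x/cos(x), x)


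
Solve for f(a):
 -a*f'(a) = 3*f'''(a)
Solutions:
 f(a) = C1 + Integral(C2*airyai(-3^(2/3)*a/3) + C3*airybi(-3^(2/3)*a/3), a)


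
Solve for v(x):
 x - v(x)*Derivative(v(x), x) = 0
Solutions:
 v(x) = -sqrt(C1 + x^2)
 v(x) = sqrt(C1 + x^2)


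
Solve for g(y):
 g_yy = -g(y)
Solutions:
 g(y) = C1*sin(y) + C2*cos(y)


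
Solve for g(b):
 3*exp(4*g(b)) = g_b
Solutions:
 g(b) = log(-(-1/(C1 + 12*b))^(1/4))
 g(b) = log(-1/(C1 + 12*b))/4
 g(b) = log(-I*(-1/(C1 + 12*b))^(1/4))
 g(b) = log(I*(-1/(C1 + 12*b))^(1/4))


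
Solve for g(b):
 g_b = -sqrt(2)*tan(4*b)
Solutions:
 g(b) = C1 + sqrt(2)*log(cos(4*b))/4


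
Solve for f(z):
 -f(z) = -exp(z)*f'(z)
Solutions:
 f(z) = C1*exp(-exp(-z))


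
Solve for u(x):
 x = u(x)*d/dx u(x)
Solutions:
 u(x) = -sqrt(C1 + x^2)
 u(x) = sqrt(C1 + x^2)


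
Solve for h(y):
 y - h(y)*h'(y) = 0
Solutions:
 h(y) = -sqrt(C1 + y^2)
 h(y) = sqrt(C1 + y^2)


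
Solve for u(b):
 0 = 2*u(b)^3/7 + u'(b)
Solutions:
 u(b) = -sqrt(14)*sqrt(-1/(C1 - 2*b))/2
 u(b) = sqrt(14)*sqrt(-1/(C1 - 2*b))/2


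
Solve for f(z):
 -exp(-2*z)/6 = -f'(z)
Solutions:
 f(z) = C1 - exp(-2*z)/12


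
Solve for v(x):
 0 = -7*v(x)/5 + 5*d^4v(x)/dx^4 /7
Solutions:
 v(x) = C1*exp(-sqrt(35)*x/5) + C2*exp(sqrt(35)*x/5) + C3*sin(sqrt(35)*x/5) + C4*cos(sqrt(35)*x/5)


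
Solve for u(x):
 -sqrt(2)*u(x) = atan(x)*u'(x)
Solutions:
 u(x) = C1*exp(-sqrt(2)*Integral(1/atan(x), x))


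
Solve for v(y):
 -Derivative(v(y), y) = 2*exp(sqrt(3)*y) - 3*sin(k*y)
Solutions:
 v(y) = C1 - 2*sqrt(3)*exp(sqrt(3)*y)/3 - 3*cos(k*y)/k


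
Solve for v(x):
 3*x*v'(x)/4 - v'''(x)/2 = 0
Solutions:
 v(x) = C1 + Integral(C2*airyai(2^(2/3)*3^(1/3)*x/2) + C3*airybi(2^(2/3)*3^(1/3)*x/2), x)


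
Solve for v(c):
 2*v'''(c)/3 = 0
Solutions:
 v(c) = C1 + C2*c + C3*c^2


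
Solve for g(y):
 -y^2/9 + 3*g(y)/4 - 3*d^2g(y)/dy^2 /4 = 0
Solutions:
 g(y) = C1*exp(-y) + C2*exp(y) + 4*y^2/27 + 8/27


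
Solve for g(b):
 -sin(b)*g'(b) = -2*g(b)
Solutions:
 g(b) = C1*(cos(b) - 1)/(cos(b) + 1)


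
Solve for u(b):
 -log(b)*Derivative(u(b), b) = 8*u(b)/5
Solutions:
 u(b) = C1*exp(-8*li(b)/5)


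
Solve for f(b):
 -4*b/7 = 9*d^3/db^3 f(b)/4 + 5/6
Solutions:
 f(b) = C1 + C2*b + C3*b^2 - 2*b^4/189 - 5*b^3/81


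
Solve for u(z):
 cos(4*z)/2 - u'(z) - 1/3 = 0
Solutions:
 u(z) = C1 - z/3 + sin(4*z)/8


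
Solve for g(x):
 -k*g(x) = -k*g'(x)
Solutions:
 g(x) = C1*exp(x)


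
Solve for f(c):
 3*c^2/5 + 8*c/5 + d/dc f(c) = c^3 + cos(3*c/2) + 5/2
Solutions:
 f(c) = C1 + c^4/4 - c^3/5 - 4*c^2/5 + 5*c/2 + 2*sin(3*c/2)/3


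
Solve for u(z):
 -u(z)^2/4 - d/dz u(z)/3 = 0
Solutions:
 u(z) = 4/(C1 + 3*z)


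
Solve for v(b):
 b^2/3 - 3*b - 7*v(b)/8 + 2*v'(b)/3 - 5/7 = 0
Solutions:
 v(b) = C1*exp(21*b/16) + 8*b^2/21 - 1256*b/441 - 27656/9261


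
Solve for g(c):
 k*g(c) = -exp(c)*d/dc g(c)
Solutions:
 g(c) = C1*exp(k*exp(-c))


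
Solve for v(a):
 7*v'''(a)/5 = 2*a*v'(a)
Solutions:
 v(a) = C1 + Integral(C2*airyai(10^(1/3)*7^(2/3)*a/7) + C3*airybi(10^(1/3)*7^(2/3)*a/7), a)


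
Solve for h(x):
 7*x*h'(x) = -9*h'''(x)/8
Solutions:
 h(x) = C1 + Integral(C2*airyai(-2*21^(1/3)*x/3) + C3*airybi(-2*21^(1/3)*x/3), x)


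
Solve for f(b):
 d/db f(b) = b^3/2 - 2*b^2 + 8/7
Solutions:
 f(b) = C1 + b^4/8 - 2*b^3/3 + 8*b/7


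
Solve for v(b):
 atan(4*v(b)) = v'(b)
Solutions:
 Integral(1/atan(4*_y), (_y, v(b))) = C1 + b


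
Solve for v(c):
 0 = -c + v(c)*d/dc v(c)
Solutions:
 v(c) = -sqrt(C1 + c^2)
 v(c) = sqrt(C1 + c^2)


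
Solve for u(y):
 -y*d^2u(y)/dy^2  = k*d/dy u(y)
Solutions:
 u(y) = C1 + y^(1 - re(k))*(C2*sin(log(y)*Abs(im(k))) + C3*cos(log(y)*im(k)))


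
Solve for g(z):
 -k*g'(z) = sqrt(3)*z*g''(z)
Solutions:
 g(z) = C1 + z^(-sqrt(3)*re(k)/3 + 1)*(C2*sin(sqrt(3)*log(z)*Abs(im(k))/3) + C3*cos(sqrt(3)*log(z)*im(k)/3))


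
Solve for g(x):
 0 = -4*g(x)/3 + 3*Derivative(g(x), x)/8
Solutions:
 g(x) = C1*exp(32*x/9)


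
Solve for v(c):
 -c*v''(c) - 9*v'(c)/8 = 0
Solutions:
 v(c) = C1 + C2/c^(1/8)


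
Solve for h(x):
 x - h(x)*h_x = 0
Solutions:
 h(x) = -sqrt(C1 + x^2)
 h(x) = sqrt(C1 + x^2)


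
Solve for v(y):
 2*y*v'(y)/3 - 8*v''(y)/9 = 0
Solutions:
 v(y) = C1 + C2*erfi(sqrt(6)*y/4)


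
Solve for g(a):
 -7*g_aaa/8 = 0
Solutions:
 g(a) = C1 + C2*a + C3*a^2


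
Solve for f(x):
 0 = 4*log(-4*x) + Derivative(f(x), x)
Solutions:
 f(x) = C1 - 4*x*log(-x) + 4*x*(1 - 2*log(2))


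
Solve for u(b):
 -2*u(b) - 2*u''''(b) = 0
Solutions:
 u(b) = (C1*sin(sqrt(2)*b/2) + C2*cos(sqrt(2)*b/2))*exp(-sqrt(2)*b/2) + (C3*sin(sqrt(2)*b/2) + C4*cos(sqrt(2)*b/2))*exp(sqrt(2)*b/2)


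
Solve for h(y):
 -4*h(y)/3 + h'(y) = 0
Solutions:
 h(y) = C1*exp(4*y/3)


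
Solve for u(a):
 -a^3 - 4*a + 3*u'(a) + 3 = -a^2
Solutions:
 u(a) = C1 + a^4/12 - a^3/9 + 2*a^2/3 - a


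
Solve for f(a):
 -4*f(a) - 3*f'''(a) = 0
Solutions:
 f(a) = C3*exp(-6^(2/3)*a/3) + (C1*sin(2^(2/3)*3^(1/6)*a/2) + C2*cos(2^(2/3)*3^(1/6)*a/2))*exp(6^(2/3)*a/6)


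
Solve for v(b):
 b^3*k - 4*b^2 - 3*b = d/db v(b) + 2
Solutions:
 v(b) = C1 + b^4*k/4 - 4*b^3/3 - 3*b^2/2 - 2*b


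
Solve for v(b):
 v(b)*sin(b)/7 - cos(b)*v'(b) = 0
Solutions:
 v(b) = C1/cos(b)^(1/7)


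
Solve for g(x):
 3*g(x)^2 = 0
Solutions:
 g(x) = 0


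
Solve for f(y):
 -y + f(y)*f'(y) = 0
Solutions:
 f(y) = -sqrt(C1 + y^2)
 f(y) = sqrt(C1 + y^2)


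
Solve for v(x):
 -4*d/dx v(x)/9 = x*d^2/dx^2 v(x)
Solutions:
 v(x) = C1 + C2*x^(5/9)


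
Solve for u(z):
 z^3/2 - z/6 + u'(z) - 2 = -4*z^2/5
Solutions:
 u(z) = C1 - z^4/8 - 4*z^3/15 + z^2/12 + 2*z


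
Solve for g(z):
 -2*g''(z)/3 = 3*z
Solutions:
 g(z) = C1 + C2*z - 3*z^3/4


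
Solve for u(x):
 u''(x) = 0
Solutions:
 u(x) = C1 + C2*x


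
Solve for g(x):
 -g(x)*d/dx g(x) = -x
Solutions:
 g(x) = -sqrt(C1 + x^2)
 g(x) = sqrt(C1 + x^2)


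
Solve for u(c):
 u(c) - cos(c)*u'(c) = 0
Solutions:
 u(c) = C1*sqrt(sin(c) + 1)/sqrt(sin(c) - 1)


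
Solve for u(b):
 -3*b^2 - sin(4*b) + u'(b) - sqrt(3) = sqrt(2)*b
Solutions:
 u(b) = C1 + b^3 + sqrt(2)*b^2/2 + sqrt(3)*b - cos(4*b)/4


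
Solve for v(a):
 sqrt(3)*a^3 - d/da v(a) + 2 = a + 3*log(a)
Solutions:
 v(a) = C1 + sqrt(3)*a^4/4 - a^2/2 - 3*a*log(a) + 5*a


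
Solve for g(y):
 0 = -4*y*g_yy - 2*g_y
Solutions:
 g(y) = C1 + C2*sqrt(y)


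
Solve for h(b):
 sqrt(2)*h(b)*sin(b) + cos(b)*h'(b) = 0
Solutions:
 h(b) = C1*cos(b)^(sqrt(2))


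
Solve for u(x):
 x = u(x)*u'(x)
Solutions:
 u(x) = -sqrt(C1 + x^2)
 u(x) = sqrt(C1 + x^2)


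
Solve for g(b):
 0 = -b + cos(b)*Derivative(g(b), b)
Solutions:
 g(b) = C1 + Integral(b/cos(b), b)


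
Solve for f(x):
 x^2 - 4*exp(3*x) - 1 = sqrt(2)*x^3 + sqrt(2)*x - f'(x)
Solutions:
 f(x) = C1 + sqrt(2)*x^4/4 - x^3/3 + sqrt(2)*x^2/2 + x + 4*exp(3*x)/3


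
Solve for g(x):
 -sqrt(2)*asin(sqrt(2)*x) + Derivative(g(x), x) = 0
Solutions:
 g(x) = C1 + sqrt(2)*(x*asin(sqrt(2)*x) + sqrt(2)*sqrt(1 - 2*x^2)/2)


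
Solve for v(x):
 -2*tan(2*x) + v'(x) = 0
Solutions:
 v(x) = C1 - log(cos(2*x))


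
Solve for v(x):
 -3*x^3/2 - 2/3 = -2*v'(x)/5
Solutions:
 v(x) = C1 + 15*x^4/16 + 5*x/3


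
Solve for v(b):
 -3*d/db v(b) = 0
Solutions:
 v(b) = C1


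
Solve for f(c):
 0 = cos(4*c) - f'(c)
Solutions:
 f(c) = C1 + sin(4*c)/4


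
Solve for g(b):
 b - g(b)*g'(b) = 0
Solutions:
 g(b) = -sqrt(C1 + b^2)
 g(b) = sqrt(C1 + b^2)


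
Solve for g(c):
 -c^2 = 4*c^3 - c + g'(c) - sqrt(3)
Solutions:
 g(c) = C1 - c^4 - c^3/3 + c^2/2 + sqrt(3)*c


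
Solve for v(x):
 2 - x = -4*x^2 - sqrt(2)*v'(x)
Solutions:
 v(x) = C1 - 2*sqrt(2)*x^3/3 + sqrt(2)*x^2/4 - sqrt(2)*x


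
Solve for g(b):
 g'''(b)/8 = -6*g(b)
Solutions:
 g(b) = C3*exp(-2*6^(1/3)*b) + (C1*sin(2^(1/3)*3^(5/6)*b) + C2*cos(2^(1/3)*3^(5/6)*b))*exp(6^(1/3)*b)


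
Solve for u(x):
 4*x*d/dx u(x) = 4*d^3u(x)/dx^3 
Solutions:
 u(x) = C1 + Integral(C2*airyai(x) + C3*airybi(x), x)


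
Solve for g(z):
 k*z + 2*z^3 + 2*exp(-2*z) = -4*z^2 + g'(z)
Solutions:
 g(z) = C1 + k*z^2/2 + z^4/2 + 4*z^3/3 - exp(-2*z)


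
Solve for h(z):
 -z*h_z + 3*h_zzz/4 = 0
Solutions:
 h(z) = C1 + Integral(C2*airyai(6^(2/3)*z/3) + C3*airybi(6^(2/3)*z/3), z)


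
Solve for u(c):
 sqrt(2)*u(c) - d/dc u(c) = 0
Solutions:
 u(c) = C1*exp(sqrt(2)*c)


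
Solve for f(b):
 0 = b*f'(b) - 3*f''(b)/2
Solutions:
 f(b) = C1 + C2*erfi(sqrt(3)*b/3)


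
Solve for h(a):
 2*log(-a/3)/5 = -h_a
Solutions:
 h(a) = C1 - 2*a*log(-a)/5 + 2*a*(1 + log(3))/5


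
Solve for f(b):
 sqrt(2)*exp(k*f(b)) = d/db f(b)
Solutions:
 f(b) = Piecewise((log(-1/(C1*k + sqrt(2)*b*k))/k, Ne(k, 0)), (nan, True))
 f(b) = Piecewise((C1 + sqrt(2)*b, Eq(k, 0)), (nan, True))


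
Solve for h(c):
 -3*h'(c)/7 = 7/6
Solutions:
 h(c) = C1 - 49*c/18


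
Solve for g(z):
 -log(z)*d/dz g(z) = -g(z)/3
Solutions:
 g(z) = C1*exp(li(z)/3)


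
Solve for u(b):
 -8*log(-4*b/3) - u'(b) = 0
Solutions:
 u(b) = C1 - 8*b*log(-b) + 8*b*(-2*log(2) + 1 + log(3))


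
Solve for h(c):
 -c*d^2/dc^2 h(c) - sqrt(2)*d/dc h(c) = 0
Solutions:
 h(c) = C1 + C2*c^(1 - sqrt(2))


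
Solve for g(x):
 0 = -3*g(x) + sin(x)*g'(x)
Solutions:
 g(x) = C1*(cos(x) - 1)^(3/2)/(cos(x) + 1)^(3/2)


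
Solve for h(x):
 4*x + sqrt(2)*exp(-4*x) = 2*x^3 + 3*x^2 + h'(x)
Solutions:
 h(x) = C1 - x^4/2 - x^3 + 2*x^2 - sqrt(2)*exp(-4*x)/4


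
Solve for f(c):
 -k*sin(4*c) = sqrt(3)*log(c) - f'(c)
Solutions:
 f(c) = C1 + sqrt(3)*c*(log(c) - 1) - k*cos(4*c)/4


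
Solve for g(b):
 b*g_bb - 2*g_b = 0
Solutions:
 g(b) = C1 + C2*b^3


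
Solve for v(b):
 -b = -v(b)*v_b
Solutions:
 v(b) = -sqrt(C1 + b^2)
 v(b) = sqrt(C1 + b^2)


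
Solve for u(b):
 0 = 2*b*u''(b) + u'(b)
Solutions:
 u(b) = C1 + C2*sqrt(b)


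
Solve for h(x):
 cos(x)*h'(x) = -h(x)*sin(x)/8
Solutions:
 h(x) = C1*cos(x)^(1/8)


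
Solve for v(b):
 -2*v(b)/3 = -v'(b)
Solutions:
 v(b) = C1*exp(2*b/3)


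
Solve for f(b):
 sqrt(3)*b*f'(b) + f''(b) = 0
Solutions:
 f(b) = C1 + C2*erf(sqrt(2)*3^(1/4)*b/2)


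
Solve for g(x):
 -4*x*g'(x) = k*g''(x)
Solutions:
 g(x) = C1 + C2*sqrt(k)*erf(sqrt(2)*x*sqrt(1/k))


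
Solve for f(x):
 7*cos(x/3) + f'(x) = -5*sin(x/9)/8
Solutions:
 f(x) = C1 - 21*sin(x/3) + 45*cos(x/9)/8


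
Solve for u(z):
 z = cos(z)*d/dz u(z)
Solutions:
 u(z) = C1 + Integral(z/cos(z), z)


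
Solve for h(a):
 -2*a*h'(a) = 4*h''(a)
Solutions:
 h(a) = C1 + C2*erf(a/2)


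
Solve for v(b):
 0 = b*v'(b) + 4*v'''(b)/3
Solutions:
 v(b) = C1 + Integral(C2*airyai(-6^(1/3)*b/2) + C3*airybi(-6^(1/3)*b/2), b)


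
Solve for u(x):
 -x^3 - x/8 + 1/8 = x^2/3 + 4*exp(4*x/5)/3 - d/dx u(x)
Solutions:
 u(x) = C1 + x^4/4 + x^3/9 + x^2/16 - x/8 + 5*exp(4*x/5)/3


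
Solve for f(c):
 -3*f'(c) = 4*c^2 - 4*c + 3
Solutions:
 f(c) = C1 - 4*c^3/9 + 2*c^2/3 - c


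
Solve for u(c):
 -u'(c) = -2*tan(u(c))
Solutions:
 u(c) = pi - asin(C1*exp(2*c))
 u(c) = asin(C1*exp(2*c))


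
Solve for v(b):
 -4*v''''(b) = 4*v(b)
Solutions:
 v(b) = (C1*sin(sqrt(2)*b/2) + C2*cos(sqrt(2)*b/2))*exp(-sqrt(2)*b/2) + (C3*sin(sqrt(2)*b/2) + C4*cos(sqrt(2)*b/2))*exp(sqrt(2)*b/2)


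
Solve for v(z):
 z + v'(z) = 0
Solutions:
 v(z) = C1 - z^2/2


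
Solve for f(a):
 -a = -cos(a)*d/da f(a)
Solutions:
 f(a) = C1 + Integral(a/cos(a), a)


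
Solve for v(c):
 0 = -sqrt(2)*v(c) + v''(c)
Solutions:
 v(c) = C1*exp(-2^(1/4)*c) + C2*exp(2^(1/4)*c)


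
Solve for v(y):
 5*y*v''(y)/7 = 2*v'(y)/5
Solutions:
 v(y) = C1 + C2*y^(39/25)


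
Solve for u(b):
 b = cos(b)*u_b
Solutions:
 u(b) = C1 + Integral(b/cos(b), b)


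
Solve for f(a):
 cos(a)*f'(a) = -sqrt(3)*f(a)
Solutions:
 f(a) = C1*(sin(a) - 1)^(sqrt(3)/2)/(sin(a) + 1)^(sqrt(3)/2)


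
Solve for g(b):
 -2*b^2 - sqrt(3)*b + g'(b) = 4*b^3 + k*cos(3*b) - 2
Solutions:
 g(b) = C1 + b^4 + 2*b^3/3 + sqrt(3)*b^2/2 - 2*b + k*sin(3*b)/3


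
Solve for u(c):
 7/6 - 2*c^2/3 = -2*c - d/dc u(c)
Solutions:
 u(c) = C1 + 2*c^3/9 - c^2 - 7*c/6


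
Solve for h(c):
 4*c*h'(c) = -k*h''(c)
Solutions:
 h(c) = C1 + C2*sqrt(k)*erf(sqrt(2)*c*sqrt(1/k))


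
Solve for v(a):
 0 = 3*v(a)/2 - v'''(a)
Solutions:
 v(a) = C3*exp(2^(2/3)*3^(1/3)*a/2) + (C1*sin(2^(2/3)*3^(5/6)*a/4) + C2*cos(2^(2/3)*3^(5/6)*a/4))*exp(-2^(2/3)*3^(1/3)*a/4)


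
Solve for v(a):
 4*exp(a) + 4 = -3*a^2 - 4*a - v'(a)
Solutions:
 v(a) = C1 - a^3 - 2*a^2 - 4*a - 4*exp(a)


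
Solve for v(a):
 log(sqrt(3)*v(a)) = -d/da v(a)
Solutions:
 2*Integral(1/(2*log(_y) + log(3)), (_y, v(a))) = C1 - a


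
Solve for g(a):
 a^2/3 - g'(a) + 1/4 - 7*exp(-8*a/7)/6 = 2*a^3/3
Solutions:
 g(a) = C1 - a^4/6 + a^3/9 + a/4 + 49*exp(-8*a/7)/48


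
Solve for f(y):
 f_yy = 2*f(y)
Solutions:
 f(y) = C1*exp(-sqrt(2)*y) + C2*exp(sqrt(2)*y)


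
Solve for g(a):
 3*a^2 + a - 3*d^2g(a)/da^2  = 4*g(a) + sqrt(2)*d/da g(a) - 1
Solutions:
 g(a) = 3*a^2/4 - 3*sqrt(2)*a/8 + a/4 + (C1*sin(sqrt(46)*a/6) + C2*cos(sqrt(46)*a/6))*exp(-sqrt(2)*a/6) - 11/16 - sqrt(2)/16


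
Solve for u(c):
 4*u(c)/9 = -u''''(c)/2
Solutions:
 u(c) = (C1*sin(2^(1/4)*sqrt(3)*c/3) + C2*cos(2^(1/4)*sqrt(3)*c/3))*exp(-2^(1/4)*sqrt(3)*c/3) + (C3*sin(2^(1/4)*sqrt(3)*c/3) + C4*cos(2^(1/4)*sqrt(3)*c/3))*exp(2^(1/4)*sqrt(3)*c/3)


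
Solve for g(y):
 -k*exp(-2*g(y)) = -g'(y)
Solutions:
 g(y) = log(-sqrt(C1 + 2*k*y))
 g(y) = log(C1 + 2*k*y)/2


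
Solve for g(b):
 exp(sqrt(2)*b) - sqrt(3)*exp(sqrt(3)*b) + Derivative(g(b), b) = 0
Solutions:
 g(b) = C1 - sqrt(2)*exp(sqrt(2)*b)/2 + exp(sqrt(3)*b)


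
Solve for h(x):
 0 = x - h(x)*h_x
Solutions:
 h(x) = -sqrt(C1 + x^2)
 h(x) = sqrt(C1 + x^2)


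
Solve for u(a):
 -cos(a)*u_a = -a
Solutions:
 u(a) = C1 + Integral(a/cos(a), a)


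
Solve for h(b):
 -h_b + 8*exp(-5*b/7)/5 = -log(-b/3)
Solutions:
 h(b) = C1 + b*log(-b) + b*(-log(3) - 1) - 56*exp(-5*b/7)/25


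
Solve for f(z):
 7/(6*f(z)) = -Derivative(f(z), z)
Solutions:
 f(z) = -sqrt(C1 - 21*z)/3
 f(z) = sqrt(C1 - 21*z)/3


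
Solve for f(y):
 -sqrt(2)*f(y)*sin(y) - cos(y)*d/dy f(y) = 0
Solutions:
 f(y) = C1*cos(y)^(sqrt(2))


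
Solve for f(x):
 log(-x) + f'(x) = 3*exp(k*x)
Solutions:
 f(x) = C1 - x*log(-x) + x + Piecewise((3*exp(k*x)/k, Ne(k, 0)), (3*x, True))


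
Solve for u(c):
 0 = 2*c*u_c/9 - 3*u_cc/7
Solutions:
 u(c) = C1 + C2*erfi(sqrt(21)*c/9)


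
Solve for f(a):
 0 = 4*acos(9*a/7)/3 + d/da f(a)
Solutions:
 f(a) = C1 - 4*a*acos(9*a/7)/3 + 4*sqrt(49 - 81*a^2)/27


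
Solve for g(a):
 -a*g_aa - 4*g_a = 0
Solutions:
 g(a) = C1 + C2/a^3


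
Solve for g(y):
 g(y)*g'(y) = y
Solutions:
 g(y) = -sqrt(C1 + y^2)
 g(y) = sqrt(C1 + y^2)


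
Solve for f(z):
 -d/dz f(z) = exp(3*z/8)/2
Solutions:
 f(z) = C1 - 4*exp(3*z/8)/3


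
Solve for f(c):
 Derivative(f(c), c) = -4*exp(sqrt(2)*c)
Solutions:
 f(c) = C1 - 2*sqrt(2)*exp(sqrt(2)*c)


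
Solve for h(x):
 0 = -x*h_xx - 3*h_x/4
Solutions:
 h(x) = C1 + C2*x^(1/4)


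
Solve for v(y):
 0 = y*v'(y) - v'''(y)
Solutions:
 v(y) = C1 + Integral(C2*airyai(y) + C3*airybi(y), y)


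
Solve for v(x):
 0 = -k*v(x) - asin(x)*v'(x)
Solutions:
 v(x) = C1*exp(-k*Integral(1/asin(x), x))
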